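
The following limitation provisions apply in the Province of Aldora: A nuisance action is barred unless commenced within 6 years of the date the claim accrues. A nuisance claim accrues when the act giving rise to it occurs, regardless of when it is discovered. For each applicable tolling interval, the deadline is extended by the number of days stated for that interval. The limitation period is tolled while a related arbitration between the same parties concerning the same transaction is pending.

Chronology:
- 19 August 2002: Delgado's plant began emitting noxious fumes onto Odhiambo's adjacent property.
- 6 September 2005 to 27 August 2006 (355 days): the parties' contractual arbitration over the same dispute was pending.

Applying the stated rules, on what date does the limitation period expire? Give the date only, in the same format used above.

The claim accrued on 19 August 2002, when the wrongful act occurred.
Adding the 6 years base period to 19 August 2002 gives a deadline of 19 August 2008, before any tolling.
The period was tolled for 355 days by the pending related arbitration (6 September 2005 to 27 August 2006), pushing the deadline to 9 August 2009.

9 August 2009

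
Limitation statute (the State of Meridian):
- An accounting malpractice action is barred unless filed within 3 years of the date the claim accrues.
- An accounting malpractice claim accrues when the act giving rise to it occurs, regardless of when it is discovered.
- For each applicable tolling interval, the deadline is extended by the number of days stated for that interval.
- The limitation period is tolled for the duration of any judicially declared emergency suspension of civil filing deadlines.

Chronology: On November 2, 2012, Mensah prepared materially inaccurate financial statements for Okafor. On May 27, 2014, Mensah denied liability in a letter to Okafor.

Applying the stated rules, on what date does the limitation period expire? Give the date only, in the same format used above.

The claim accrued on November 2, 2012, when the wrongful act occurred.
3 years from November 2, 2012 is November 2, 2015.
The other events in the timeline have no effect on the limitation period under the stated rules.

November 2, 2015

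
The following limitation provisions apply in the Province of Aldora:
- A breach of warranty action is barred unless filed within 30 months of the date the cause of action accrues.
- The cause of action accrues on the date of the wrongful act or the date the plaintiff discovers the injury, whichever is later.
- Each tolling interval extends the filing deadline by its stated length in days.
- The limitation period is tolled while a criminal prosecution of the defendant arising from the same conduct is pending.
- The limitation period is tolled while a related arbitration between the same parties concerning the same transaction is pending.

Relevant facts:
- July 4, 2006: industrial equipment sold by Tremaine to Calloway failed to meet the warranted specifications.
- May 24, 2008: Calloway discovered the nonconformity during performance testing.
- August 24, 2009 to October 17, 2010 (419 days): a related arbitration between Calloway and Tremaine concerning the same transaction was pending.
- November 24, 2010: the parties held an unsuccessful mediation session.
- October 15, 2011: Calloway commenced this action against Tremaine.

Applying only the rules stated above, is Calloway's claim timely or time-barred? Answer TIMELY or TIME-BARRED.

Taking the later of the act (July 4, 2006) and discovery (May 24, 2008), the claim accrued on May 24, 2008.
30 months from May 24, 2008 is November 24, 2010.
The pending related arbitration from August 24, 2009 to October 17, 2010 tolled the period for 419 days, extending the deadline to January 17, 2012.
Nothing else in the chronology tolls or restarts the period.
Calloway filed on October 15, 2011, before the January 17, 2012 deadline, so the action is timely.

TIMELY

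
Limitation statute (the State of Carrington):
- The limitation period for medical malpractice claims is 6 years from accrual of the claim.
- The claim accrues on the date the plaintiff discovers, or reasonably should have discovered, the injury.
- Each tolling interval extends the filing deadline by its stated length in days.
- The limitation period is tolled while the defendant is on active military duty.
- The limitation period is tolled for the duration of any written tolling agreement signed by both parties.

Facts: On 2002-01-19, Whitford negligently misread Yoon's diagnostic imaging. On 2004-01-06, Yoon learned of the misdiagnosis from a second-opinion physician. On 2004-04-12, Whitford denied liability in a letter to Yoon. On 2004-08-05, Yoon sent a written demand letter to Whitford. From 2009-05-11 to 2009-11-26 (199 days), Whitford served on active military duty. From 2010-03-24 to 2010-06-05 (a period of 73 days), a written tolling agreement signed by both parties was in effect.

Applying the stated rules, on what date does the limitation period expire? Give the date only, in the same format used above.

Accrual is tied to discovery, so the period began on 2004-01-06 rather than on 2002-01-19 when the act occurred.
6 years from 2004-01-06 is 2010-01-06.
Because the defendant's active military service ran from 2009-05-11 to 2009-11-26, the deadline is extended by 199 days to 2010-07-24.
Because the written tolling agreement ran from 2010-03-24 to 2010-06-05, the deadline is extended by 73 days to 2010-10-05.
None of the other events listed affects the running of the period under the stated rules.

2010-10-05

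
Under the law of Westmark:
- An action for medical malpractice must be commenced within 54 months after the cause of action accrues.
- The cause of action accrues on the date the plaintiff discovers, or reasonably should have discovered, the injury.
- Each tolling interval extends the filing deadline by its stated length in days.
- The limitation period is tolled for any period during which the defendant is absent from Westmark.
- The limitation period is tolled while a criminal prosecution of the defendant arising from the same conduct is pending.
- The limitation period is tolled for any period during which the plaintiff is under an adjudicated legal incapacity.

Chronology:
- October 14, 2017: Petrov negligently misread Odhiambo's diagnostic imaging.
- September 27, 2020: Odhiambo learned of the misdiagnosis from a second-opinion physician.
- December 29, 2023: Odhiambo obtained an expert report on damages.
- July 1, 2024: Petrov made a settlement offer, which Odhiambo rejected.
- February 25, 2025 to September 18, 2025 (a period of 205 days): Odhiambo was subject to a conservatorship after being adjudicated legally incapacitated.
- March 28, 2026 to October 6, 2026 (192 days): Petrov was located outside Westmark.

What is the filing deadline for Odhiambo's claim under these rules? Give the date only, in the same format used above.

The claim did not accrue until Odhiambo discovered the injury on September 27, 2020; the October 14, 2017 act date does not start the clock under the stated rule.
Adding the 54 months base period to September 27, 2020 gives a deadline of March 27, 2025, before any tolling.
The plaintiff's legal incapacity from February 25, 2025 to September 18, 2025 tolled the period for 205 days, extending the deadline to October 18, 2025.
The defendant's absence from the jurisdiction starting March 28, 2026 came too late — the period had run on October 18, 2025 — and so does not extend the deadline.
Nothing else in the chronology tolls or restarts the period.

October 18, 2025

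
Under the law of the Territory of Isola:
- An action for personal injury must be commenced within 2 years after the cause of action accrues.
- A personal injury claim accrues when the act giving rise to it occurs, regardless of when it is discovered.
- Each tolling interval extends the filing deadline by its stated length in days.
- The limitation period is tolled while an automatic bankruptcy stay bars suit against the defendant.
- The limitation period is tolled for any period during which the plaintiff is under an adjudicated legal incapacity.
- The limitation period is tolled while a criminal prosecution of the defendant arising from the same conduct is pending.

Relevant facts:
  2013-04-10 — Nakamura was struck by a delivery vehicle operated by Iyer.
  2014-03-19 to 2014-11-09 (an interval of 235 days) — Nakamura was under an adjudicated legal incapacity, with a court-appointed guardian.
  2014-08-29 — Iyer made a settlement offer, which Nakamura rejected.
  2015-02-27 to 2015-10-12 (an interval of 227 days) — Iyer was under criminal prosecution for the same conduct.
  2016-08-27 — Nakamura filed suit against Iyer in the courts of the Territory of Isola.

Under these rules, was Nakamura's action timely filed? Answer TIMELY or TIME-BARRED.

The claim accrued on 2013-04-10, when the wrongful act occurred.
2 years from 2013-04-10 is 2015-04-10.
The plaintiff's legal incapacity from 2014-03-19 to 2014-11-09 tolled the period for 235 days, extending the deadline to 2015-12-01.
The pending criminal prosecution from 2015-02-27 to 2015-10-12 tolled the period for 227 days, extending the deadline to 2016-07-15.
Nothing else in the chronology tolls or restarts the period.
Nakamura filed on 2016-08-27, after the 2016-07-15 deadline, so the action is time-barred.

TIME-BARRED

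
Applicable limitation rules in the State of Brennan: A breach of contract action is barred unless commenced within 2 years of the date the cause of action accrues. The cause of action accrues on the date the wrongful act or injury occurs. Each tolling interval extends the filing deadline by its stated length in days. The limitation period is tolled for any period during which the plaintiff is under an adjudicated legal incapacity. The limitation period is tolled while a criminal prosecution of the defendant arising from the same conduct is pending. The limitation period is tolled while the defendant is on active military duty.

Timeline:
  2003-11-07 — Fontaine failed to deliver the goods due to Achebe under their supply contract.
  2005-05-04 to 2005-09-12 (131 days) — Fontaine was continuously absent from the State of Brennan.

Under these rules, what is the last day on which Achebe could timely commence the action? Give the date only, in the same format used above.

The claim accrued on 2003-11-07, when the wrongful act occurred.
2 years from 2003-11-07 is 2005-11-07.
No stated provision tolls the period for the defendant's absence, so the interval from 2005-05-04 to 2005-09-12 has no effect on the deadline.

2005-11-07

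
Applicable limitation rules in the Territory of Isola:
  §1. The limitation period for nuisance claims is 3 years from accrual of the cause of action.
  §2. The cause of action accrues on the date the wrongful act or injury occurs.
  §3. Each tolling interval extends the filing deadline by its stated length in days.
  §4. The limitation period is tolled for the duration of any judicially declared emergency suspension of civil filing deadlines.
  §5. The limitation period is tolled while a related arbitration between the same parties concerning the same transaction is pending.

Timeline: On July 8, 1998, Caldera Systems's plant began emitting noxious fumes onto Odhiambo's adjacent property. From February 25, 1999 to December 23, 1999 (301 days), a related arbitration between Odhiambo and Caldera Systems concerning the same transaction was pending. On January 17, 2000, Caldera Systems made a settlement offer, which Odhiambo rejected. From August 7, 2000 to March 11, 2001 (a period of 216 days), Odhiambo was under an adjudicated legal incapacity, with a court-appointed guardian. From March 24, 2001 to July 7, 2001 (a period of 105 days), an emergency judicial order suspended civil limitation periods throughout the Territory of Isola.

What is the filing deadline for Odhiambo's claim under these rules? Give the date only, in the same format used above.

The cause of action accrued on July 8, 1998, the date of the act.
Adding the 3 years base period to July 8, 1998 gives a deadline of July 8, 2001, before any tolling.
The period was tolled for 301 days by the pending related arbitration (February 25, 1999 to December 23, 1999), pushing the deadline to May 5, 2002.
The emergency suspension of filing deadlines from March 24, 2001 to July 7, 2001 tolled the period for 105 days, extending the deadline to August 18, 2002.
Although the plaintiff's incapacity ran from August 7, 2000 to March 11, 2001, the stated rules do not make that a tolling event, so it is disregarded.
Nothing else in the chronology tolls or restarts the period.

August 18, 2002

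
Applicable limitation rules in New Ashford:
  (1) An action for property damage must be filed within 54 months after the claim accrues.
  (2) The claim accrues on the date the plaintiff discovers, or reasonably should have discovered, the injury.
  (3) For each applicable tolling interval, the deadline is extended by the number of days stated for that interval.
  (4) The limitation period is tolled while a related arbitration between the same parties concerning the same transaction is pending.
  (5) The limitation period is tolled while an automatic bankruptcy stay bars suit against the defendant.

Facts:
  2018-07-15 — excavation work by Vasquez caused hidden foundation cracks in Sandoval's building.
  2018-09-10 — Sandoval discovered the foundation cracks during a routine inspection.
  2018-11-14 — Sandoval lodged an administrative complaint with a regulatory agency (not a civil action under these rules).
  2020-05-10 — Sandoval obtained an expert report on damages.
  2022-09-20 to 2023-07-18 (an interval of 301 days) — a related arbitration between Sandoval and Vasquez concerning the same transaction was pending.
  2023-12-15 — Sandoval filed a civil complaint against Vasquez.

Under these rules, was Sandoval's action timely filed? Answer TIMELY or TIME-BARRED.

The claim did not accrue until Sandoval discovered the injury on 2018-09-10; the 2018-07-15 act date does not start the clock under the stated rule.
Adding the 54 months base period to 2018-09-10 gives a deadline of 2023-03-10, before any tolling.
The period was tolled for 301 days by the pending related arbitration (2022-09-20 to 2023-07-18), pushing the deadline to 2024-01-05.
None of the other events listed affects the running of the period under the stated rules.
The 2023-12-15 filing precedes the 2024-01-05 deadline; the claim is timely.

TIMELY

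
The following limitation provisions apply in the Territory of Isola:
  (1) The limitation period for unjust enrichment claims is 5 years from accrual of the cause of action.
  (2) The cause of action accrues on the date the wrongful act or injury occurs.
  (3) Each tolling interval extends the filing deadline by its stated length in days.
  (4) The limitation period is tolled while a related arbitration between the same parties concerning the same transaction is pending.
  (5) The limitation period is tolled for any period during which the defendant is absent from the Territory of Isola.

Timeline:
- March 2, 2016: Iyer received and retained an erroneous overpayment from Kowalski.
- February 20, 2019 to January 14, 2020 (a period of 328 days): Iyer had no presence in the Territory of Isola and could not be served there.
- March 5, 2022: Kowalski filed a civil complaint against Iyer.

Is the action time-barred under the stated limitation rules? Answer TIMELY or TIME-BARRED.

The cause of action accrued on March 2, 2016, the date of the act.
5 years from March 2, 2016 is March 2, 2021.
The defendant's absence from the jurisdiction from February 20, 2019 to January 14, 2020 tolled the period for 328 days, extending the deadline to January 24, 2022.
The March 5, 2022 filing falls after the January 24, 2022 deadline; the claim is time-barred.

TIME-BARRED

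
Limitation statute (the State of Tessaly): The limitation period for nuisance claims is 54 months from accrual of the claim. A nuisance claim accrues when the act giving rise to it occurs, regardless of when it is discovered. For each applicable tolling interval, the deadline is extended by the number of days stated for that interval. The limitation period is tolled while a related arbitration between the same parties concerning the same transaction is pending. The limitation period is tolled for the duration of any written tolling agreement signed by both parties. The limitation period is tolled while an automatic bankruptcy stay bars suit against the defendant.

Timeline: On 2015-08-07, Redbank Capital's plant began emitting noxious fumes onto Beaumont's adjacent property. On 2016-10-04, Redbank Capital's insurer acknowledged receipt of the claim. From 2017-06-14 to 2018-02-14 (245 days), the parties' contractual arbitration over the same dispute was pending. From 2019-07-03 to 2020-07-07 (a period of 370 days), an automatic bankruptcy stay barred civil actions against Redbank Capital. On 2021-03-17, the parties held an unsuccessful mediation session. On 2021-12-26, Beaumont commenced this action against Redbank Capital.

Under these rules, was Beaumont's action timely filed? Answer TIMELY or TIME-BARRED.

TIME-BARRED

The claim accrued on 2015-08-07, the date of the act.
54 months from 2015-08-07 is 2020-02-07.
The period was tolled for 245 days by the pending related arbitration (2017-06-14 to 2018-02-14), pushing the deadline to 2020-10-09.
Because the automatic bankruptcy stay ran from 2019-07-03 to 2020-07-07, the deadline is extended by 370 days to 2021-10-14.
The other events in the timeline have no effect on the limitation period under the stated rules.
Beaumont filed on 2021-12-26, after the 2021-10-14 deadline, so the action is time-barred.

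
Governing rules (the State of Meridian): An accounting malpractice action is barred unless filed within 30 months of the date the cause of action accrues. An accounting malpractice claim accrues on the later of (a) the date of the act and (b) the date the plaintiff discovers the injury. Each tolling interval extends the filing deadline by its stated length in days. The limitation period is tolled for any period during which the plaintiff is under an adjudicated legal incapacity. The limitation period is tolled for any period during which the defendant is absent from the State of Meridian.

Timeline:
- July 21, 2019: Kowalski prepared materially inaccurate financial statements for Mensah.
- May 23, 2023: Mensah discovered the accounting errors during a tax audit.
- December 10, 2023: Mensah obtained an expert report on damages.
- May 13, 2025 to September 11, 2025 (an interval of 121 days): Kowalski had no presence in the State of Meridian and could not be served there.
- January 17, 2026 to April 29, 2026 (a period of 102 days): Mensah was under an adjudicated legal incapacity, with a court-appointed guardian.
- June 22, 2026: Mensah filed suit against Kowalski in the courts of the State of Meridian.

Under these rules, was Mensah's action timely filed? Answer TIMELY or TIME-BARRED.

TIMELY

Taking the later of the act (July 21, 2019) and discovery (May 23, 2023), the claim accrued on May 23, 2023.
The untolled deadline — 30 months after May 23, 2023 — is November 23, 2025.
The period was tolled for 121 days by the defendant's absence from the jurisdiction (May 13, 2025 to September 11, 2025), pushing the deadline to March 24, 2026.
The plaintiff's legal incapacity from January 17, 2026 to April 29, 2026 tolled the period for 102 days, extending the deadline to July 4, 2026.
The other events in the timeline have no effect on the limitation period under the stated rules.
Filing on June 22, 2026 beat the July 4, 2026 deadline — the action is timely.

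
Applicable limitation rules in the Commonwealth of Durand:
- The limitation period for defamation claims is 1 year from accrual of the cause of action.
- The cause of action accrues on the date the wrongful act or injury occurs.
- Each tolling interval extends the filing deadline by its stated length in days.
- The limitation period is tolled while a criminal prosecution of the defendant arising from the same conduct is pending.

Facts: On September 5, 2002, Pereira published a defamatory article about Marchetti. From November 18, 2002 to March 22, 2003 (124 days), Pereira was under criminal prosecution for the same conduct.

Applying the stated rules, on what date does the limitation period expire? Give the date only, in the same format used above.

The claim accrued on September 5, 2002, when the wrongful act occurred.
Adding the 1 year base period to September 5, 2002 gives a deadline of September 5, 2003, before any tolling.
The period was tolled for 124 days by the pending criminal prosecution (November 18, 2002 to March 22, 2003), pushing the deadline to January 7, 2004.

January 7, 2004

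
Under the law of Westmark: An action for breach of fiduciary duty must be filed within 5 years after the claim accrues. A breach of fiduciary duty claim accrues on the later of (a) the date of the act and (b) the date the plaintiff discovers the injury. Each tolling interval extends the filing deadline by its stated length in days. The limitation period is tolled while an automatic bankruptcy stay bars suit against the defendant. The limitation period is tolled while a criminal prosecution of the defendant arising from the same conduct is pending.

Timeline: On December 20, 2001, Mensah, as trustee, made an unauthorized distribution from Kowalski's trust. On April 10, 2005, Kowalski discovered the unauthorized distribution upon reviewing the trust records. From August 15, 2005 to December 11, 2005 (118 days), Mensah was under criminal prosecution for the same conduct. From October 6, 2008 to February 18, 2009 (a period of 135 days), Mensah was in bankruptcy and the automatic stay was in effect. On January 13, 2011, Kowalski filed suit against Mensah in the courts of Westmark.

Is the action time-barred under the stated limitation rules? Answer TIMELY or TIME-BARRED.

TIME-BARRED

Because discovery on April 10, 2005 post-dates the December 20, 2001 act, accrual under the later-of rule falls on April 10, 2005.
5 years from April 10, 2005 is April 10, 2010.
The period was tolled for 118 days by the pending criminal prosecution (August 15, 2005 to December 11, 2005), pushing the deadline to August 6, 2010.
The period was tolled for 135 days by the automatic bankruptcy stay (October 6, 2008 to February 18, 2009), pushing the deadline to December 19, 2010.
The January 13, 2011 filing falls after the December 19, 2010 deadline; the claim is time-barred.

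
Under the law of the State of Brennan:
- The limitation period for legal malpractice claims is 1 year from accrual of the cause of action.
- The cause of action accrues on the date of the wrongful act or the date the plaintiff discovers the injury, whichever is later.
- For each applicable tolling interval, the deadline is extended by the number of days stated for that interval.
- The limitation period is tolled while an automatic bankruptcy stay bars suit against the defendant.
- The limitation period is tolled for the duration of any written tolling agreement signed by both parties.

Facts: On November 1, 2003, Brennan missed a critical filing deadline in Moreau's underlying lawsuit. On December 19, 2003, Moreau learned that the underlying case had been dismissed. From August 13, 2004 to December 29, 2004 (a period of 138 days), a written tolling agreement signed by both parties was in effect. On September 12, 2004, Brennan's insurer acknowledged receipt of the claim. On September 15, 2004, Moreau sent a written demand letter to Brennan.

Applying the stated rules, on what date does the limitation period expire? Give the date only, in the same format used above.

Taking the later of the act (November 1, 2003) and discovery (December 19, 2003), the claim accrued on December 19, 2003.
1 year from December 19, 2003 is December 19, 2004.
The written tolling agreement from August 13, 2004 to December 29, 2004 tolled the period for 138 days, extending the deadline to May 6, 2005.
The other events in the timeline have no effect on the limitation period under the stated rules.

May 6, 2005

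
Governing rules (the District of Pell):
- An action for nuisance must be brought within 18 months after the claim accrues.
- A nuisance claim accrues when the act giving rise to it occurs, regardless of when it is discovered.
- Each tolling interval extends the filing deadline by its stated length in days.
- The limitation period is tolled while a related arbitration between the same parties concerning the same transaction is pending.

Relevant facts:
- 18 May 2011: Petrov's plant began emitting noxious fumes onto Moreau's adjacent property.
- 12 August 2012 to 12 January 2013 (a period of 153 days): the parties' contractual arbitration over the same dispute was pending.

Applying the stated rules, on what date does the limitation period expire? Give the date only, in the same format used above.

20 April 2013

The claim accrued on 18 May 2011, the date of the act.
Adding the 18 months base period to 18 May 2011 gives a deadline of 18 November 2012, before any tolling.
The pending related arbitration from 12 August 2012 to 12 January 2013 tolled the period for 153 days, extending the deadline to 20 April 2013.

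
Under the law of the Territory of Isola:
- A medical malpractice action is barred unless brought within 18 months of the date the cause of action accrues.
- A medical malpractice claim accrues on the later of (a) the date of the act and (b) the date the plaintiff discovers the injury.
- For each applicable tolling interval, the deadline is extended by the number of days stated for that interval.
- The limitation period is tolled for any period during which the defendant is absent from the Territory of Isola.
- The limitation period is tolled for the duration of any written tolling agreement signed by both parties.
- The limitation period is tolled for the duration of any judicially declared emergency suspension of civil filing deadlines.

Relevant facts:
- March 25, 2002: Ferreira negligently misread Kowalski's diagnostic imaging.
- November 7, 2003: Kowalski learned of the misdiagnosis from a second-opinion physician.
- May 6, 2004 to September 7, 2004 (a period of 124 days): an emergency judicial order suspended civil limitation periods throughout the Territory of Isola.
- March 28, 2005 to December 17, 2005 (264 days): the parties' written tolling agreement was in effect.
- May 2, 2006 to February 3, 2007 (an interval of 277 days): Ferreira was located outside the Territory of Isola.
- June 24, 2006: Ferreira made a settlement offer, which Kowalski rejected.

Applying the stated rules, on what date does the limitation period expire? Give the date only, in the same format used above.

March 3, 2007

The claim accrued on November 7, 2003 — the later of the March 25, 2002 act and the November 7, 2003 discovery.
The untolled deadline — 18 months after November 7, 2003 — is May 7, 2005.
The period was tolled for 124 days by the emergency suspension of filing deadlines (May 6, 2004 to September 7, 2004), pushing the deadline to September 8, 2005.
The written tolling agreement from March 28, 2005 to December 17, 2005 tolled the period for 264 days, extending the deadline to May 30, 2006.
The period was tolled for 277 days by the defendant's absence from the jurisdiction (May 2, 2006 to February 3, 2007), pushing the deadline to March 3, 2007.
Nothing else in the chronology tolls or restarts the period.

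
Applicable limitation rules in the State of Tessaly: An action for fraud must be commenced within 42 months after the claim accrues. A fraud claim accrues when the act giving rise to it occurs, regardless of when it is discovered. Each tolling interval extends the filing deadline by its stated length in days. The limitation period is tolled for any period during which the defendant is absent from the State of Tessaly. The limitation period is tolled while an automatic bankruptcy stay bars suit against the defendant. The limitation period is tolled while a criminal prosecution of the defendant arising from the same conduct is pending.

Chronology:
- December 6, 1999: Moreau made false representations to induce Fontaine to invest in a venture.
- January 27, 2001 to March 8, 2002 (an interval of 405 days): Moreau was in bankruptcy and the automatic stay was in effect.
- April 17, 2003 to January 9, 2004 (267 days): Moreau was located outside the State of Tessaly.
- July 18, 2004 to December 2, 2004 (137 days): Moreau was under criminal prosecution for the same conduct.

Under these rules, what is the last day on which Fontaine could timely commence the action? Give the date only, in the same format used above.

The claim accrued on December 6, 1999, the date of the act.
42 months from December 6, 1999 is June 6, 2003.
Because the automatic bankruptcy stay ran from January 27, 2001 to March 8, 2002, the deadline is extended by 405 days to July 15, 2004.
The defendant's absence from the jurisdiction from April 17, 2003 to January 9, 2004 tolled the period for 267 days, extending the deadline to April 8, 2005.
The pending criminal prosecution from July 18, 2004 to December 2, 2004 tolled the period for 137 days, extending the deadline to August 23, 2005.

August 23, 2005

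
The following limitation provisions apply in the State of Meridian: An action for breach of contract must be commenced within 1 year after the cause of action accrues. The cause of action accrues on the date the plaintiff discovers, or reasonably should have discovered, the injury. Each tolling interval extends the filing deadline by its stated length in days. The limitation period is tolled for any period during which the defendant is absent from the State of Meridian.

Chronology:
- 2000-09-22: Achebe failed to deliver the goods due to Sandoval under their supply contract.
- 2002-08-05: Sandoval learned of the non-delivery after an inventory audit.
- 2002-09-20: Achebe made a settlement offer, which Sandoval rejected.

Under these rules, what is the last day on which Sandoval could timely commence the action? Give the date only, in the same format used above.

Under the discovery rule, the claim accrued on 2002-08-05, when Sandoval discovered the injury — not on the 2000-09-22 date of the underlying act.
1 year from 2002-08-05 is 2003-08-05.
Nothing else in the chronology tolls or restarts the period.

2003-08-05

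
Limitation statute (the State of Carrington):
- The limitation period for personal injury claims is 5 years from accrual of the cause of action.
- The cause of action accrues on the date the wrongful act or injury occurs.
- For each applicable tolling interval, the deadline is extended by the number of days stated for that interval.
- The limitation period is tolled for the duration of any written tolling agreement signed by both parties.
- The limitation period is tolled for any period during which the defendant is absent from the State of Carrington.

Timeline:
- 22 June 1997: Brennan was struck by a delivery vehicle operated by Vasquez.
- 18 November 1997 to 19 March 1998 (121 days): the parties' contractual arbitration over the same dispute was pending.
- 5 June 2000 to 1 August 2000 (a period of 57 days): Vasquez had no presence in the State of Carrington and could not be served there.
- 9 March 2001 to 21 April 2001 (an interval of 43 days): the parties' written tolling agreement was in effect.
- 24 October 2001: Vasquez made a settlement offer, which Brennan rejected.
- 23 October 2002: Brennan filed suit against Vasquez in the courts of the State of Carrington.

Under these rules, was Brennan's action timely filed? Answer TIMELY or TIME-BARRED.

The limitation period began to run on 22 June 1997.
5 years from 22 June 1997 is 22 June 2002.
Because the defendant's absence from the jurisdiction ran from 5 June 2000 to 1 August 2000, the deadline is extended by 57 days to 18 August 2002.
The written tolling agreement from 9 March 2001 to 21 April 2001 tolled the period for 43 days, extending the deadline to 30 September 2002.
The pending related arbitration from 18 November 1997 to 19 March 1998 does not toll the period, because no stated rule makes a pending arbitration a tolling event.
None of the other events listed affects the running of the period under the stated rules.
Filing on 23 October 2002 missed the 30 September 2002 deadline — the action is time-barred.

TIME-BARRED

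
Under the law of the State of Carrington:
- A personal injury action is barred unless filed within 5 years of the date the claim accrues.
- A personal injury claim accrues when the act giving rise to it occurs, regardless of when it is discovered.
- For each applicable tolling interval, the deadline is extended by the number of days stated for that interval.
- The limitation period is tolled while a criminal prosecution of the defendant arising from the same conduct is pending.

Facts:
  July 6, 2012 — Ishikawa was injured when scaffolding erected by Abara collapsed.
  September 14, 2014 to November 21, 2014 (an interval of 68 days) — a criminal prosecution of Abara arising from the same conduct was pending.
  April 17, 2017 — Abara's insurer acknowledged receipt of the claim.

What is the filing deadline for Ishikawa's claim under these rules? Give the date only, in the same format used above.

The claim accrued on July 6, 2012, when the wrongful act occurred.
5 years from July 6, 2012 is July 6, 2017.
The pending criminal prosecution from September 14, 2014 to November 21, 2014 tolled the period for 68 days, extending the deadline to September 12, 2017.
None of the other events listed affects the running of the period under the stated rules.

September 12, 2017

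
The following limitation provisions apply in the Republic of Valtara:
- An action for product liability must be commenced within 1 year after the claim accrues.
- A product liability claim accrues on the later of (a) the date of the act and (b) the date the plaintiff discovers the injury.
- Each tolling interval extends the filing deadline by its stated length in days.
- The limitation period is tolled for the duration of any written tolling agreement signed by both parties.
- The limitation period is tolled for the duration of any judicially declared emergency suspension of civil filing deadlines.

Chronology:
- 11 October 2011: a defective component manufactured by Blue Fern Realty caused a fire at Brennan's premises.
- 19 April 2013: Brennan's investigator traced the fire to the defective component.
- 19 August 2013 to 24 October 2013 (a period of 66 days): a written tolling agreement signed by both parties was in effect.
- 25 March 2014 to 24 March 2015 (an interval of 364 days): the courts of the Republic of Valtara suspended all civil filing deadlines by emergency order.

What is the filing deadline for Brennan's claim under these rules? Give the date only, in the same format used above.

23 June 2015

Taking the later of the act (11 October 2011) and discovery (19 April 2013), the claim accrued on 19 April 2013.
1 year from 19 April 2013 is 19 April 2014.
The period was tolled for 66 days by the written tolling agreement (19 August 2013 to 24 October 2013), pushing the deadline to 24 June 2014.
The emergency suspension of filing deadlines from 25 March 2014 to 24 March 2015 tolled the period for 364 days, extending the deadline to 23 June 2015.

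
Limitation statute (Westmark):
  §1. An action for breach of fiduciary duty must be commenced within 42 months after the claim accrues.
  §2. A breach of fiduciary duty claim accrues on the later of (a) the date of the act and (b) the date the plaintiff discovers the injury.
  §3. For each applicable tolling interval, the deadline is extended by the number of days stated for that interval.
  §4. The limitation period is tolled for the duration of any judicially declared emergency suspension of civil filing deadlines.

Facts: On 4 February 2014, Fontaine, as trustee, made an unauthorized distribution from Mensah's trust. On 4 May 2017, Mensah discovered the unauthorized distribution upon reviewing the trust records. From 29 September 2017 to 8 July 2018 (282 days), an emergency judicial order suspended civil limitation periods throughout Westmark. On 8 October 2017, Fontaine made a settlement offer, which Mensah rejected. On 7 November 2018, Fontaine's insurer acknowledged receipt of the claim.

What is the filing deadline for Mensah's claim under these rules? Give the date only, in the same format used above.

Taking the later of the act (4 February 2014) and discovery (4 May 2017), the claim accrued on 4 May 2017.
The untolled deadline — 42 months after 4 May 2017 — is 4 November 2020.
The period was tolled for 282 days by the emergency suspension of filing deadlines (29 September 2017 to 8 July 2018), pushing the deadline to 13 August 2021.
Nothing else in the chronology tolls or restarts the period.

13 August 2021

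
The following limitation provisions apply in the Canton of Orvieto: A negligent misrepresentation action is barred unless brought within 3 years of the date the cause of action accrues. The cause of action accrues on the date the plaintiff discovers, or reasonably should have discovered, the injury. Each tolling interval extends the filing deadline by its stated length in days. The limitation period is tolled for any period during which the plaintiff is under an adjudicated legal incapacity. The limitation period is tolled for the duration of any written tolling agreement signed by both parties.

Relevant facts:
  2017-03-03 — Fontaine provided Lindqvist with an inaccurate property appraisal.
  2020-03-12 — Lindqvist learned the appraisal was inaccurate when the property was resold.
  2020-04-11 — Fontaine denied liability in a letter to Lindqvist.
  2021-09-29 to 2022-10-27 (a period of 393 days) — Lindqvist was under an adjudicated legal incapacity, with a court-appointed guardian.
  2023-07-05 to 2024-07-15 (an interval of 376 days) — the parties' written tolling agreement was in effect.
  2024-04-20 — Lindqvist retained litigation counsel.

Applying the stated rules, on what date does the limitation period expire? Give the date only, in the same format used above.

The claim did not accrue until Lindqvist discovered the injury on 2020-03-12; the 2017-03-03 act date does not start the clock under the stated rule.
Adding the 3 years base period to 2020-03-12 gives a deadline of 2023-03-12, before any tolling.
The plaintiff's legal incapacity from 2021-09-29 to 2022-10-27 tolled the period for 393 days, extending the deadline to 2024-04-08.
The written tolling agreement from 2023-07-05 to 2024-07-15 tolled the period for 376 days, extending the deadline to 2025-04-19.
Nothing else in the chronology tolls or restarts the period.

2025-04-19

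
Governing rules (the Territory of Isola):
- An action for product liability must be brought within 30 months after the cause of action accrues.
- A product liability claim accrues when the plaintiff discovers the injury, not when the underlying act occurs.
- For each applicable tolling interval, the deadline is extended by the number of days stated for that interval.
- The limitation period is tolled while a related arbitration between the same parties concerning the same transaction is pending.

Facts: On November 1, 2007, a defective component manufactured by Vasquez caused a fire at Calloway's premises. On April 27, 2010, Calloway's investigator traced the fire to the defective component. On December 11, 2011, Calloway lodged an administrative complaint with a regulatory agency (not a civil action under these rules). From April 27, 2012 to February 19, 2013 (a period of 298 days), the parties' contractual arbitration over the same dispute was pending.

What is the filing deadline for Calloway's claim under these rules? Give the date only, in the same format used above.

Under the discovery rule, the claim accrued on April 27, 2010, when Calloway discovered the injury — not on the November 1, 2007 date of the underlying act.
The untolled deadline — 30 months after April 27, 2010 — is October 27, 2012.
The period was tolled for 298 days by the pending related arbitration (April 27, 2012 to February 19, 2013), pushing the deadline to August 21, 2013.
The other events in the timeline have no effect on the limitation period under the stated rules.

August 21, 2013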